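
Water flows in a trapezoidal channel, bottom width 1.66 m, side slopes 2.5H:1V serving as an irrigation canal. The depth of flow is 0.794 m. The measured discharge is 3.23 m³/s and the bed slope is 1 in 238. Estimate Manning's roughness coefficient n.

n = 0.036

With bottom width b = 1.66 m and side slope z = 2.5: A = (b + zy)y = (1.66 + 2.5×0.794)×0.794 = 2.894 m²; P = b + 2y√(1+z²) = 1.66 + 2×0.794×2.693 = 5.936 m.
Hydraulic radius R = A/P = 2.894/5.936 = 0.4876 m.
Rearranging Manning's equation: n = (1/Q) A R^(2/3) S^(1/2) = (1/3.23) × 2.894 × 0.4876^(2/3) × √0.004202 = 0.036.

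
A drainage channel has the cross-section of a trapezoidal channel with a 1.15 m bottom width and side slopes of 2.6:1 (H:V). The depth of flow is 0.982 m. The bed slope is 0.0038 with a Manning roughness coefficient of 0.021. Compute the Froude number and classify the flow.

subcritical

With bottom width b = 1.15 m and side slope z = 2.6: A = (b + zy)y = (1.15 + 2.6×0.982)×0.982 = 3.637 m²; P = b + 2y√(1+z²) = 1.15 + 2×0.982×2.786 = 6.621 m.
Hydraulic radius R = A/P = 3.637/6.621 = 0.5492 m.
V = (1/n) R^(2/3) √S = (1/0.021) × 0.5492^(2/3) × √0.0038 = 1.969 m/s. Hydraulic depth D_h = A/T = 3.637/6.256 = 0.5813 m.
Froude number Fr = V/√(g·D_h) = 1.969/√(9.81×0.5813) = 0.824, which is less than 1, so the flow is subcritical.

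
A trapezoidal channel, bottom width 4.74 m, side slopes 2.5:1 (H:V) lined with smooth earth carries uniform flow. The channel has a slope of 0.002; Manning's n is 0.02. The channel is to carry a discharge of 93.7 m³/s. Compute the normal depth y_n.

y_n = 2.68 m

Manning's equation rearranged: A R^(2/3) = nQ / (1·√S) = 0.02 × 93.7 / (√0.002) = 41.9.
At y = 2.05 m: A R^(2/3) = 23.86 — short.
At y = 2.68 m: A R^(2/3) = 41.93 — close enough.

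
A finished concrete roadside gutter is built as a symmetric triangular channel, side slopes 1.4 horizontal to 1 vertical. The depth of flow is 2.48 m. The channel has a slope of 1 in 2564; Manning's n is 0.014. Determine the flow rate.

For a triangular section with side slope z = 1.4: A = zy² = 1.4×2.48² = 8.611 m²; P = 2y√(1+z²) = 2×2.48×1.72 = 8.534 m.
Hydraulic radius R = A/P = 8.611/8.534 = 1.009 m.
Manning's equation: Q = (1/n) A R^(2/3) S^(1/2) = (1/0.014) × 8.611 × 1.009^(2/3) × 0.00039^(1/2) = 12.2 m³/s.

Q = 12.2 m³/s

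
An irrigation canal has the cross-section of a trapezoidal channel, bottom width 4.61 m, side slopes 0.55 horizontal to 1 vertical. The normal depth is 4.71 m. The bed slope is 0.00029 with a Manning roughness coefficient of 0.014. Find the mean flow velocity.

With bottom width b = 4.61 m and side slope z = 0.55: A = (b + zy)y = (4.61 + 0.55×4.71)×4.71 = 33.91 m²; P = b + 2y√(1+z²) = 4.61 + 2×4.71×1.141 = 15.36 m.
Hydraulic radius R = A/P = 33.91/15.36 = 2.208 m.
From Manning's equation, V = (1/n) R^(2/3) S^(1/2) = (1/0.014) × 2.208^(2/3) × 0.00029^(1/2) = 2.06 m/s.

V = 2.06 m/s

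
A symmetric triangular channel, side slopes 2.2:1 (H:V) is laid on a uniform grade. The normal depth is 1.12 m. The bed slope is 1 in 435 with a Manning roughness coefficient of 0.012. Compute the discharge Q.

For a triangular section with side slope z = 2.2: A = zy² = 2.2×1.12² = 2.76 m²; P = 2y√(1+z²) = 2×1.12×2.417 = 5.413 m.
Hydraulic radius R = A/P = 2.76/5.413 = 0.5098 m.
Manning's equation: Q = (1/n) A R^(2/3) S^(1/2) = (1/0.012) × 2.76 × 0.5098^(2/3) × 0.002299^(1/2) = 7.04 m³/s.

Q = 7.04 m³/s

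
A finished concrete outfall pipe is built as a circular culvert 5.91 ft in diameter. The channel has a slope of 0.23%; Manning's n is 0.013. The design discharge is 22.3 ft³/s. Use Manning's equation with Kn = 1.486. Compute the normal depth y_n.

y_n = 1.35 ft

Manning's equation rearranged: A R^(2/3) = nQ / (1.486·√S) = 0.013 × 22.3 / (1.486 × √0.0023) = 4.068.
Trying y = 1.67 ft: A R^(2/3) = 6.203 — over.
Trying y = 0.959 ft: A R^(2/3) = 2.034 — short.
Trying y = 1.35 ft: A R^(2/3) = 4.073 — ≈ 4.068.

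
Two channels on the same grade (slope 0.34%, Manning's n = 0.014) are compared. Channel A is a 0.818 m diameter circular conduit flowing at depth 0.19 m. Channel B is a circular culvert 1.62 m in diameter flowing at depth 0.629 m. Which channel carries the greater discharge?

Channel A: For a circular section of diameter D = 0.818 m at depth y = 0.19 m, the central angle is θ = 2 arccos(1 − 2y/D) = 2.012 rad. Then A = (D²/8)(θ − sin θ) = 0.09259 m² and P = Dθ/2 = 0.8227 m. Hydraulic radius R = A/P = 0.09259/0.8227 = 0.1125 m. Q_A = (1/0.014)·0.09259·0.1125^(2/3)·√0.0034 = 0.0899 m³/s.
Channel B: For a circular section of diameter D = 1.62 m at depth y = 0.629 m, the central angle is θ = 2 arccos(1 − 2y/D) = 2.691 rad. Then A = (D²/8)(θ − sin θ) = 0.7398 m² and P = Dθ/2 = 2.18 m. Hydraulic radius R = A/P = 0.7398/2.18 = 0.3394 m. Q_B = (1/0.014)·0.7398·0.3394^(2/3)·√0.0034 = 1.499 m³/s.
Q_A = 0.0899 m³/s vs Q_B = 1.499 m³/s, so channel B carries more.

channel B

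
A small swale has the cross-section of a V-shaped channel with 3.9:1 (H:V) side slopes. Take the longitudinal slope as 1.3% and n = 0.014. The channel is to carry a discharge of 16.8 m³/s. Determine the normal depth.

y_n = 0.944 m

Manning's equation rearranged: A R^(2/3) = nQ / (1·√S) = 0.014 × 16.8 / (√0.013) = 2.063.
Trying y = 1.12 m: A R^(2/3) = 3.254 — over.
Trying y = 0.695 m: A R^(2/3) = 0.9116 — short.
Trying y = 0.944 m: A R^(2/3) = 2.063 — close enough.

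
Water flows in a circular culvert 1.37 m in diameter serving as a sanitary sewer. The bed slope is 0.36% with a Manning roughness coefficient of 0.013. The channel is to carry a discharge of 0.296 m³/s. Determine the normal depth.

y_n = 0.276 m

Manning's equation rearranged: A R^(2/3) = nQ / (1·√S) = 0.013 × 0.296 / (√0.0036) = 0.06413.
Try y = 0.219 m: A R^(2/3) = 0.03999 — low.
Try y = 0.312 m: A R^(2/3) = 0.08208 — high.
Try y = 0.276 m: A R^(2/3) = 0.06413 — ≈ 0.06413.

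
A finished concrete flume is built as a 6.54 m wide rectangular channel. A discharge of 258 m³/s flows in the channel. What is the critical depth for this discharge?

y_c = 5.41 m

For a rectangular channel, critical depth y_c = (q²/g)^(1/3) where q = Q/b = 258/6.54 = 39.45 m²/s.
So y_c = (39.45²/9.81)^(1/3) = 5.41 m.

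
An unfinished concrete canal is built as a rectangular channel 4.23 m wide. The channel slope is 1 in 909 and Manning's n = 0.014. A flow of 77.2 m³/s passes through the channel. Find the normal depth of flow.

y_n = 5.76 m

Manning's equation rearranged: A R^(2/3) = nQ / (1·√S) = 0.014 × 77.2 / (√0.0011) = 32.59.
Trying y = 4.02 m: A R^(2/3) = 21.14 — low.
Trying y = 5.76 m: A R^(2/3) = 32.59 — matches.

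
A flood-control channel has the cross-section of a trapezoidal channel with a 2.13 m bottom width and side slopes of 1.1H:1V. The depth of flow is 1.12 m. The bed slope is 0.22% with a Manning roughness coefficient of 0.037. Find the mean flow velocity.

With bottom width b = 2.13 m and side slope z = 1.1: A = (b + zy)y = (2.13 + 1.1×1.12)×1.12 = 3.765 m²; P = b + 2y√(1+z²) = 2.13 + 2×1.12×1.487 = 5.46 m.
Hydraulic radius R = A/P = 3.765/5.46 = 0.6896 m.
From Manning's equation, V = (1/n) R^(2/3) S^(1/2) = (1/0.037) × 0.6896^(2/3) × 0.0022^(1/2) = 0.99 m/s.

V = 0.99 m/s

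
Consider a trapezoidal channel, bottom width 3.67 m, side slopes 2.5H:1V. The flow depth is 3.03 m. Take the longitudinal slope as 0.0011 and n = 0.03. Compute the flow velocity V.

V = 1.58 m/s

With bottom width b = 3.67 m and side slope z = 2.5: A = (b + zy)y = (3.67 + 2.5×3.03)×3.03 = 34.07 m²; P = b + 2y√(1+z²) = 3.67 + 2×3.03×2.693 = 19.99 m.
Hydraulic radius R = A/P = 34.07/19.99 = 1.705 m.
From Manning's equation, V = (1/n) R^(2/3) S^(1/2) = (1/0.03) × 1.705^(2/3) × 0.0011^(1/2) = 1.58 m/s.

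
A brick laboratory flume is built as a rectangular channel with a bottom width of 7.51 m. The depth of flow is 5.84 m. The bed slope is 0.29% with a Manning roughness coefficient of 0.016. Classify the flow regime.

subcritical

Flow area A = b·y = 7.51 × 5.84 = 43.86 m². Wetted perimeter P = b + 2y = 7.51 + 2×5.84 = 19.19 m.
Hydraulic radius R = A/P = 43.86/19.19 = 2.285 m.
V = (1/n) R^(2/3) √S = (1/0.016) × 2.285^(2/3) × √0.0029 = 5.84 m/s. Hydraulic depth D_h = A/T = 43.86/7.51 = 5.84 m.
Froude number Fr = V/√(g·D_h) = 5.84/√(9.81×5.84) = 0.772, which is less than 1, so the flow is subcritical.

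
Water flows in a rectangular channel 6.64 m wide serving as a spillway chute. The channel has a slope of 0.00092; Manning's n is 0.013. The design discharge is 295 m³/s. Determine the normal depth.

y_n = 10.3 m

Manning's equation rearranged: A R^(2/3) = nQ / (1·√S) = 0.013 × 295 / (√0.00092) = 126.4.
At y = 11.7 m: A R^(2/3) = 146.4 — high.
At y = 7.42 m: A R^(2/3) = 85.69 — low.
At y = 10.3 m: A R^(2/3) = 126.3 — ≈ 126.4.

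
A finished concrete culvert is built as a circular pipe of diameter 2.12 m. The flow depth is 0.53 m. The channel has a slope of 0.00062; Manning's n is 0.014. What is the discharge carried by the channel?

Q = 0.563 m³/s

For a circular section of diameter D = 2.12 m at depth y = 0.53 m, the central angle is θ = 2 arccos(1 − 2y/D) = 2.094 rad. Then A = (D²/8)(θ − sin θ) = 0.6901 m² and P = Dθ/2 = 2.22 m.
Hydraulic radius R = A/P = 0.6901/2.22 = 0.3108 m.
Manning's equation: Q = (1/n) A R^(2/3) S^(1/2) = (1/0.014) × 0.6901 × 0.3108^(2/3) × 0.00062^(1/2) = 0.563 m³/s.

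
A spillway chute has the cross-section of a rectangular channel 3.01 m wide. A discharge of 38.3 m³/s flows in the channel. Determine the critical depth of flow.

y_c = 2.55 m

For a rectangular channel, critical depth y_c = (q²/g)^(1/3) where q = Q/b = 38.3/3.01 = 12.72 m²/s.
So y_c = (12.72²/9.81)^(1/3) = 2.55 m.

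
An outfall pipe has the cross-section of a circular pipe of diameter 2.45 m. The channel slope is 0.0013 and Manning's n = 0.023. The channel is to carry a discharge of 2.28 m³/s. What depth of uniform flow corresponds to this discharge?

y_n = 1.12 m

Manning's equation rearranged: A R^(2/3) = nQ / (1·√S) = 0.023 × 2.28 / (√0.0013) = 1.454.
At y = 1.37 m: A R^(2/3) = 2.045 — too large.
At y = 0.955 m: A R^(2/3) = 1.093 — too small.
At y = 1.12 m: A R^(2/3) = 1.456 — matches.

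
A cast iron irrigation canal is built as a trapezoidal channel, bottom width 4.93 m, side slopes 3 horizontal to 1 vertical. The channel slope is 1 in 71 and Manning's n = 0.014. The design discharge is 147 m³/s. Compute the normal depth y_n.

y_n = 1.67 m

Manning's equation rearranged: A R^(2/3) = nQ / (1·√S) = 0.014 × 147 / (√0.01408) = 17.34.
Trying y = 1.93 m: A R^(2/3) = 23.46 — over.
Trying y = 1.18 m: A R^(2/3) = 8.659 — short.
Trying y = 1.67 m: A R^(2/3) = 17.38 — matches.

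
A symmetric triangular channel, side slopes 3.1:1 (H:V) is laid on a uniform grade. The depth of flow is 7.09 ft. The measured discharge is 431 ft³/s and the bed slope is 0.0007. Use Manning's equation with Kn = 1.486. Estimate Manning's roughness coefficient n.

For a triangular section with side slope z = 3.1: A = zy² = 3.1×7.09² = 155.8 ft²; P = 2y√(1+z²) = 2×7.09×3.257 = 46.19 ft.
Hydraulic radius R = A/P = 155.8/46.19 = 3.374 ft.
Rearranging Manning's equation: n = (1.486/Q) A R^(2/3) S^(1/2) = (1.486/431) × 155.8 × 3.374^(2/3) × √0.0007 = 0.032.

n = 0.032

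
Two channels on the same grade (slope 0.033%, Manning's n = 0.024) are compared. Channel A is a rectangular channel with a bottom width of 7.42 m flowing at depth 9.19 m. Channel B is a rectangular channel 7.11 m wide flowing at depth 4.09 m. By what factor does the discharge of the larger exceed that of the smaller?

Channel A: Flow area A = b·y = 7.42 × 9.19 = 68.19 m². Wetted perimeter P = b + 2y = 7.42 + 2×9.19 = 25.8 m. Hydraulic radius R = A/P = 68.19/25.8 = 2.643 m. Q_A = (1/0.024)·68.19·2.643^(2/3)·√0.00033 = 98.67 m³/s.
Channel B: Flow area A = b·y = 7.11 × 4.09 = 29.08 m². Wetted perimeter P = b + 2y = 7.11 + 2×4.09 = 15.29 m. Hydraulic radius R = A/P = 29.08/15.29 = 1.902 m. Q_B = (1/0.024)·29.08·1.902^(2/3)·√0.00033 = 33.79 m³/s.
The larger discharge is 98.67 m³/s and the smaller is 33.79 m³/s; the ratio is 2.92.

2.92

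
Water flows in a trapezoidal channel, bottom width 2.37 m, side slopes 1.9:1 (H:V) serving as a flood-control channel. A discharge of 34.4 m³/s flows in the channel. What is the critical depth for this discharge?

y_c = 1.79 m

At critical depth, Q² T / (g A³) = 1, i.e. A³/T = Q²/g = 34.4²/9.81 = 120.6.
Trying y = 1.61 m: A³/T = 78.67 — low.
Trying y = 2.12 m: A³/T = 239.3 — high.
Trying y = 1.79 m: A³/T = 120.2 — matches.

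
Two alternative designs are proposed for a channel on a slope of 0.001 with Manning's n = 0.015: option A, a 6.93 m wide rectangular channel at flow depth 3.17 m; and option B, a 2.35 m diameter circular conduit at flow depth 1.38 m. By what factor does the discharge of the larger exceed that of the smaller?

15.5

Channel A: Flow area A = b·y = 6.93 × 3.17 = 21.97 m². Wetted perimeter P = b + 2y = 6.93 + 2×3.17 = 13.27 m. Hydraulic radius R = A/P = 21.97/13.27 = 1.655 m. Q_A = (1/0.015)·21.97·1.655^(2/3)·√0.001 = 64.81 m³/s.
Channel B: For a circular section of diameter D = 2.35 m at depth y = 1.38 m, the central angle is θ = 2 arccos(1 − 2y/D) = 3.492 rad. Then A = (D²/8)(θ − sin θ) = 2.648 m² and P = Dθ/2 = 4.103 m. Hydraulic radius R = A/P = 2.648/4.103 = 0.6453 m. Q_B = (1/0.015)·2.648·0.6453^(2/3)·√0.001 = 4.169 m³/s.
The larger discharge is 64.81 m³/s and the smaller is 4.169 m³/s; the ratio is 15.5.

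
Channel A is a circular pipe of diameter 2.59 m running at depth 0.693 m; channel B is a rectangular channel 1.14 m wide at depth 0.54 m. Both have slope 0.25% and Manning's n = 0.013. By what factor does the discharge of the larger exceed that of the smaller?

Channel A: For a circular section of diameter D = 2.59 m at depth y = 0.693 m, the central angle is θ = 2 arccos(1 − 2y/D) = 2.175 rad. Then A = (D²/8)(θ − sin θ) = 1.133 m² and P = Dθ/2 = 2.816 m. Hydraulic radius R = A/P = 1.133/2.816 = 0.4024 m. Q_A = (1/0.013)·1.133·0.4024^(2/3)·√0.0025 = 2.376 m³/s.
Channel B: Flow area A = b·y = 1.14 × 0.54 = 0.6156 m². Wetted perimeter P = b + 2y = 1.14 + 2×0.54 = 2.22 m. Hydraulic radius R = A/P = 0.6156/2.22 = 0.2773 m. Q_B = (1/0.013)·0.6156·0.2773^(2/3)·√0.0025 = 1.007 m³/s.
The larger discharge is 2.376 m³/s and the smaller is 1.007 m³/s; the ratio is 2.36.

2.36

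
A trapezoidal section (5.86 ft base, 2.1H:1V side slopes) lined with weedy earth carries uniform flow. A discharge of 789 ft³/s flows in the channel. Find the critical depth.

At critical depth, Q² T / (g A³) = 1, i.e. A³/T = Q²/g = 789²/32.2 = 19330.
At y = 5.6 ft: A³/T = 32700 — too large.
At y = 4.16 ft: A³/T = 9595 — too small.
At y = 4.94 ft: A³/T = 19380 — matches.

y_c = 4.94 ft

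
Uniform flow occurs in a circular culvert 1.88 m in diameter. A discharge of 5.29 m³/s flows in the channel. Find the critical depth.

y_c = 1.13 m

At critical depth, Q² T / (g A³) = 1, i.e. A³/T = Q²/g = 5.29²/9.81 = 2.853.
Try y = 1.38 m: A³/T = 6.269 — too large.
Try y = 1.13 m: A³/T = 2.875 — close enough.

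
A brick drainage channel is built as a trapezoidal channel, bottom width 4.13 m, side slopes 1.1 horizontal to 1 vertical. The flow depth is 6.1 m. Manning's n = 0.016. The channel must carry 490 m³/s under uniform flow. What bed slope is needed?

With bottom width b = 4.13 m and side slope z = 1.1: A = (b + zy)y = (4.13 + 1.1×6.1)×6.1 = 66.12 m²; P = b + 2y√(1+z²) = 4.13 + 2×6.1×1.487 = 22.27 m.
Hydraulic radius R = A/P = 66.12/22.27 = 2.97 m.
From Manning's equation, S = [nQ / (1 A R^(2/3))]² = [0.016 × 490 / (1 × 66.12 × 2.97^(2/3))]² = 0.00329.

S = 0.00329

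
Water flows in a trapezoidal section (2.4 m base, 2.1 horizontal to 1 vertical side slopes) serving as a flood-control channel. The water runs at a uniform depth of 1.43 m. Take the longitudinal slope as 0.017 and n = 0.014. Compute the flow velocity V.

V = 8.38 m/s

With bottom width b = 2.4 m and side slope z = 2.1: A = (b + zy)y = (2.4 + 2.1×1.43)×1.43 = 7.726 m²; P = b + 2y√(1+z²) = 2.4 + 2×1.43×2.326 = 9.052 m.
Hydraulic radius R = A/P = 7.726/9.052 = 0.8535 m.
From Manning's equation, V = (1/n) R^(2/3) S^(1/2) = (1/0.014) × 0.8535^(2/3) × 0.017^(1/2) = 8.38 m/s.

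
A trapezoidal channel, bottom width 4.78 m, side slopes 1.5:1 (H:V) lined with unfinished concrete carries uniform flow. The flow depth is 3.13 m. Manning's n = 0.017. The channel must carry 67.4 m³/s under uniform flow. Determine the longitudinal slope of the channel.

With bottom width b = 4.78 m and side slope z = 1.5: A = (b + zy)y = (4.78 + 1.5×3.13)×3.13 = 29.66 m²; P = b + 2y√(1+z²) = 4.78 + 2×3.13×1.803 = 16.07 m.
Hydraulic radius R = A/P = 29.66/16.07 = 1.846 m.
From Manning's equation, S = [nQ / (1 A R^(2/3))]² = [0.017 × 67.4 / (1 × 29.66 × 1.846^(2/3))]² = 0.000659.

S = 0.000659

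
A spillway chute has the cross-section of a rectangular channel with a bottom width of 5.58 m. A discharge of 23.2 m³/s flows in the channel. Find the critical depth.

For a rectangular channel, critical depth y_c = (q²/g)^(1/3) where q = Q/b = 23.2/5.58 = 4.158 m²/s.
So y_c = (4.158²/9.81)^(1/3) = 1.21 m.

y_c = 1.21 m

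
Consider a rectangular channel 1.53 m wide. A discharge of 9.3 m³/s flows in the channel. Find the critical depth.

For a rectangular channel, critical depth y_c = (q²/g)^(1/3) where q = Q/b = 9.3/1.53 = 6.078 m²/s.
So y_c = (6.078²/9.81)^(1/3) = 1.56 m.

y_c = 1.56 m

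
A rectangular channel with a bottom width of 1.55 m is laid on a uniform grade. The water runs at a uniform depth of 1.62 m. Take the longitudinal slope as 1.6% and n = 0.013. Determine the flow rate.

Flow area A = b·y = 1.55 × 1.62 = 2.511 m². Wetted perimeter P = b + 2y = 1.55 + 2×1.62 = 4.79 m.
Hydraulic radius R = A/P = 2.511/4.79 = 0.5242 m.
Manning's equation: Q = (1/n) A R^(2/3) S^(1/2) = (1/0.013) × 2.511 × 0.5242^(2/3) × 0.016^(1/2) = 15.9 m³/s.

Q = 15.9 m³/s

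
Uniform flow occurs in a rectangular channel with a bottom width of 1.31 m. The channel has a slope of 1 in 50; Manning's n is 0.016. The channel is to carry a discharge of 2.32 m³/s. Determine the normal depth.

Manning's equation rearranged: A R^(2/3) = nQ / (1·√S) = 0.016 × 2.32 / (√0.02) = 0.2625.
At y = 0.349 m: A R^(2/3) = 0.1705 — short.
At y = 0.585 m: A R^(2/3) = 0.3503 — over.
At y = 0.474 m: A R^(2/3) = 0.2626 — close enough.

y_n = 0.474 m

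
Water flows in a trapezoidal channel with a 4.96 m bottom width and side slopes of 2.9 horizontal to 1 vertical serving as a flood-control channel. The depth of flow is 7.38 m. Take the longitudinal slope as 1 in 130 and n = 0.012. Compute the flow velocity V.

V = 18 m/s

With bottom width b = 4.96 m and side slope z = 2.9: A = (b + zy)y = (4.96 + 2.9×7.38)×7.38 = 194.6 m²; P = b + 2y√(1+z²) = 4.96 + 2×7.38×3.068 = 50.24 m.
Hydraulic radius R = A/P = 194.6/50.24 = 3.873 m.
From Manning's equation, V = (1/n) R^(2/3) S^(1/2) = (1/0.012) × 3.873^(2/3) × 0.007692^(1/2) = 18 m/s.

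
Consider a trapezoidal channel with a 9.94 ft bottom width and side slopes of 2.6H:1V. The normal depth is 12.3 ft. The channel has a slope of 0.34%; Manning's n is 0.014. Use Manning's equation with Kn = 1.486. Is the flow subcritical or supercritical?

supercritical

With bottom width b = 9.94 ft and side slope z = 2.6: A = (b + zy)y = (9.94 + 2.6×12.3)×12.3 = 515.6 ft²; P = b + 2y√(1+z²) = 9.94 + 2×12.3×2.786 = 78.47 ft.
Hydraulic radius R = A/P = 515.6/78.47 = 6.571 ft.
V = (1.486/n) R^(2/3) √S = (1.486/0.014) × 6.571^(2/3) × √0.0034 = 21.71 ft/s. Hydraulic depth D_h = A/T = 515.6/73.9 = 6.977 ft.
Froude number Fr = V/√(g·D_h) = 21.71/√(32.2×6.977) = 1.45, which is greater than 1, so the flow is supercritical.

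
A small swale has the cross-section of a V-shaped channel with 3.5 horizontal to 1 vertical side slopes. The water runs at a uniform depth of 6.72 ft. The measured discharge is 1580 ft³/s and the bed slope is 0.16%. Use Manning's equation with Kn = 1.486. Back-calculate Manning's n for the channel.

For a triangular section with side slope z = 3.5: A = zy² = 3.5×6.72² = 158.1 ft²; P = 2y√(1+z²) = 2×6.72×3.64 = 48.92 ft.
Hydraulic radius R = A/P = 158.1/48.92 = 3.231 ft.
Rearranging Manning's equation: n = (1.486/Q) A R^(2/3) S^(1/2) = (1.486/1580) × 158.1 × 3.231^(2/3) × √0.0016 = 0.013.

n = 0.013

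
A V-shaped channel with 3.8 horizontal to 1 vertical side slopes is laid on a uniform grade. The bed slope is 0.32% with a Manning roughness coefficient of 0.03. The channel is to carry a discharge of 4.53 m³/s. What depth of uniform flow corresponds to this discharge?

Manning's equation rearranged: A R^(2/3) = nQ / (1·√S) = 0.03 × 4.53 / (√0.0032) = 2.402.
Try y = 1.13 m: A R^(2/3) = 3.243 — high.
Try y = 0.856 m: A R^(2/3) = 1.546 — low.
Try y = 1.01 m: A R^(2/3) = 2.404 — close enough.

y_n = 1.01 m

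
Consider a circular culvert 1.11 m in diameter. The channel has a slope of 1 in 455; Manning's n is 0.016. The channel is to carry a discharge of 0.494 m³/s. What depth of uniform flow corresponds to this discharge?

y_n = 0.495 m

Manning's equation rearranged: A R^(2/3) = nQ / (1·√S) = 0.016 × 0.494 / (√0.002198) = 0.1686.
Trying y = 0.622 m: A R^(2/3) = 0.2485 — over.
Trying y = 0.495 m: A R^(2/3) = 0.1688 — close enough.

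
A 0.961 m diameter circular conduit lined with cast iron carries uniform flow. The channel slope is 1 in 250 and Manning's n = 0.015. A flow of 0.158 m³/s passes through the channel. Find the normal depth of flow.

Manning's equation rearranged: A R^(2/3) = nQ / (1·√S) = 0.015 × 0.158 / (√0.004) = 0.03747.
Trying y = 0.179 m: A R^(2/3) = 0.02124 — short.
Trying y = 0.237 m: A R^(2/3) = 0.03737 — close enough.

y_n = 0.237 m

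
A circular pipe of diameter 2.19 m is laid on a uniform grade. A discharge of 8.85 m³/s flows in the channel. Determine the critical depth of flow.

y_c = 1.41 m

At critical depth, Q² T / (g A³) = 1, i.e. A³/T = Q²/g = 8.85²/9.81 = 7.984.
Trying y = 1.69 m: A³/T = 16.51 — over.
Trying y = 1.16 m: A³/T = 3.802 — short.
Trying y = 1.41 m: A³/T = 8.033 — matches.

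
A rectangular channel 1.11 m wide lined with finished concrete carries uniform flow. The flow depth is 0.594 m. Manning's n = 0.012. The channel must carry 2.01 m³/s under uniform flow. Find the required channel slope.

S = 0.00707

Flow area A = b·y = 1.11 × 0.594 = 0.6593 m². Wetted perimeter P = b + 2y = 1.11 + 2×0.594 = 2.298 m.
Hydraulic radius R = A/P = 0.6593/2.298 = 0.2869 m.
From Manning's equation, S = [nQ / (1 A R^(2/3))]² = [0.012 × 2.01 / (1 × 0.6593 × 0.2869^(2/3))]² = 0.00707.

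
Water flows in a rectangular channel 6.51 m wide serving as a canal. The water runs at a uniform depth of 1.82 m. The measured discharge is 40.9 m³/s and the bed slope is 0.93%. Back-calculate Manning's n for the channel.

n = 0.031

Flow area A = b·y = 6.51 × 1.82 = 11.85 m². Wetted perimeter P = b + 2y = 6.51 + 2×1.82 = 10.15 m.
Hydraulic radius R = A/P = 11.85/10.15 = 1.167 m.
Rearranging Manning's equation: n = (1/Q) A R^(2/3) S^(1/2) = (1/40.9) × 11.85 × 1.167^(2/3) × √0.0093 = 0.031.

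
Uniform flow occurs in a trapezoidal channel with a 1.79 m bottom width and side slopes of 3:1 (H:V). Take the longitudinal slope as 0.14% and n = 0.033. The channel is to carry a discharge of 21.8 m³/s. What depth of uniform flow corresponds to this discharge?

Manning's equation rearranged: A R^(2/3) = nQ / (1·√S) = 0.033 × 21.8 / (√0.0014) = 19.23.
Trying y = 1.65 m: A R^(2/3) = 10.44 — short.
Trying y = 2.41 m: A R^(2/3) = 25.58 — over.
Trying y = 2.14 m: A R^(2/3) = 19.25 — matches.

y_n = 2.14 m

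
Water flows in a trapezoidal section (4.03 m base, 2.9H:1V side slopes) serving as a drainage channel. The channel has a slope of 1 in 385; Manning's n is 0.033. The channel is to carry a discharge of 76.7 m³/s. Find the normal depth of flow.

Manning's equation rearranged: A R^(2/3) = nQ / (1·√S) = 0.033 × 76.7 / (√0.002597) = 49.66.
Try y = 2.02 m: A R^(2/3) = 22.76 — short.
Try y = 3.11 m: A R^(2/3) = 59.07 — over.
Try y = 2.88 m: A R^(2/3) = 49.66 — matches.

y_n = 2.88 m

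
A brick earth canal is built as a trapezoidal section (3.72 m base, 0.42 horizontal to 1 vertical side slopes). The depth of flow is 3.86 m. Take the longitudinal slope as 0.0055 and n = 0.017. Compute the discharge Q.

With bottom width b = 3.72 m and side slope z = 0.42: A = (b + zy)y = (3.72 + 0.42×3.86)×3.86 = 20.62 m²; P = b + 2y√(1+z²) = 3.72 + 2×3.86×1.085 = 12.09 m.
Hydraulic radius R = A/P = 20.62/12.09 = 1.705 m.
Manning's equation: Q = (1/n) A R^(2/3) S^(1/2) = (1/0.017) × 20.62 × 1.705^(2/3) × 0.0055^(1/2) = 128 m³/s.

Q = 128 m³/s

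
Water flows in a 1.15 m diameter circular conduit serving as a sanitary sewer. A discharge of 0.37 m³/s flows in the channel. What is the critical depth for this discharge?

At critical depth, Q² T / (g A³) = 1, i.e. A³/T = Q²/g = 0.37²/9.81 = 0.01396.
Try y = 0.417 m: A³/T = 0.03553 — too large.
Try y = 0.255 m: A³/T = 0.005264 — too small.
Try y = 0.327 m: A³/T = 0.01387 — close enough.

y_c = 0.327 m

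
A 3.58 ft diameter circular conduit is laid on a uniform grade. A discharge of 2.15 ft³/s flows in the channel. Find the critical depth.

y_c = 0.434 ft

At critical depth, Q² T / (g A³) = 1, i.e. A³/T = Q²/g = 2.15²/32.2 = 0.1436.
At y = 0.487 ft: A³/T = 0.2259 — too large.
At y = 0.434 ft: A³/T = 0.1433 — ≈ 0.1436.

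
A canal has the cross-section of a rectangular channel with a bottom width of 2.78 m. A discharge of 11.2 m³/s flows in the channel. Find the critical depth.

y_c = 1.18 m

For a rectangular channel, critical depth y_c = (q²/g)^(1/3) where q = Q/b = 11.2/2.78 = 4.029 m²/s.
So y_c = (4.029²/9.81)^(1/3) = 1.18 m.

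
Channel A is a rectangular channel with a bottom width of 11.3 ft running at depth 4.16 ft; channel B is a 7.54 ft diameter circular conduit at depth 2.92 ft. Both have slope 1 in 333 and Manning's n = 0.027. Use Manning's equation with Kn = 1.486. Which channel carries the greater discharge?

Channel A: Flow area A = b·y = 11.3 × 4.16 = 47.01 ft². Wetted perimeter P = b + 2y = 11.3 + 2×4.16 = 19.62 ft. Hydraulic radius R = A/P = 47.01/19.62 = 2.396 ft. Q_A = (1.486/0.027)·47.01·2.396^(2/3)·√0.003003 = 253.9 ft³/s.
Channel B: For a circular section of diameter D = 7.54 ft at depth y = 2.92 ft, the central angle is θ = 2 arccos(1 − 2y/D) = 2.687 rad. Then A = (D²/8)(θ − sin θ) = 15.97 ft² and P = Dθ/2 = 10.13 ft. Hydraulic radius R = A/P = 15.97/10.13 = 1.577 ft. Q_B = (1.486/0.027)·15.97·1.577^(2/3)·√0.003003 = 65.26 ft³/s.
Q_A = 253.9 ft³/s vs Q_B = 65.26 ft³/s, so channel A carries more.

channel A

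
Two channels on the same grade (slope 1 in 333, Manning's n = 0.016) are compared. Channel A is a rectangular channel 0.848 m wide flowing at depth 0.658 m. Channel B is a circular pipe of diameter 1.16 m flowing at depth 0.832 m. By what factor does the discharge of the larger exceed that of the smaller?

Channel A: Flow area A = b·y = 0.848 × 0.658 = 0.558 m². Wetted perimeter P = b + 2y = 0.848 + 2×0.658 = 2.164 m. Hydraulic radius R = A/P = 0.558/2.164 = 0.2578 m. Q_A = (1/0.016)·0.558·0.2578^(2/3)·√0.003003 = 0.7742 m³/s.
Channel B: For a circular section of diameter D = 1.16 m at depth y = 0.832 m, the central angle is θ = 2 arccos(1 − 2y/D) = 4.041 rad. Then A = (D²/8)(θ − sin θ) = 0.8113 m² and P = Dθ/2 = 2.344 m. Hydraulic radius R = A/P = 0.8113/2.344 = 0.3462 m. Q_B = (1/0.016)·0.8113·0.3462^(2/3)·√0.003003 = 1.37 m³/s.
The larger discharge is 1.37 m³/s and the smaller is 0.7742 m³/s; the ratio is 1.77.

1.77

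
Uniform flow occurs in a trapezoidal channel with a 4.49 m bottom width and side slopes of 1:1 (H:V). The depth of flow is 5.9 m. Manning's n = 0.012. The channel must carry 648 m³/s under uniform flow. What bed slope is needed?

S = 0.0039

With bottom width b = 4.49 m and side slope z = 1: A = (b + zy)y = (4.49 + 1×5.9)×5.9 = 61.3 m²; P = b + 2y√(1+z²) = 4.49 + 2×5.9×1.414 = 21.18 m.
Hydraulic radius R = A/P = 61.3/21.18 = 2.895 m.
From Manning's equation, S = [nQ / (1 A R^(2/3))]² = [0.012 × 648 / (1 × 61.3 × 2.895^(2/3))]² = 0.0039.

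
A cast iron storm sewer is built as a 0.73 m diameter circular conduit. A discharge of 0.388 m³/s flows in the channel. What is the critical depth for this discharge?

At critical depth, Q² T / (g A³) = 1, i.e. A³/T = Q²/g = 0.388²/9.81 = 0.01535.
At y = 0.34 m: A³/T = 0.009573 — short.
At y = 0.385 m: A³/T = 0.01539 — ≈ 0.01535.

y_c = 0.385 m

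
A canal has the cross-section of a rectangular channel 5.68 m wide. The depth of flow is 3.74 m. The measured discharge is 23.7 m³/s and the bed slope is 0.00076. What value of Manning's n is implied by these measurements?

Flow area A = b·y = 5.68 × 3.74 = 21.24 m². Wetted perimeter P = b + 2y = 5.68 + 2×3.74 = 13.16 m.
Hydraulic radius R = A/P = 21.24/13.16 = 1.614 m.
Rearranging Manning's equation: n = (1/Q) A R^(2/3) S^(1/2) = (1/23.7) × 21.24 × 1.614^(2/3) × √0.00076 = 0.034.

n = 0.034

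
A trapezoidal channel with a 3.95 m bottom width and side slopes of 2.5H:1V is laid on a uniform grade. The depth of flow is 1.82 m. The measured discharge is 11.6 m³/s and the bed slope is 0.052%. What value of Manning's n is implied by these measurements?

With bottom width b = 3.95 m and side slope z = 2.5: A = (b + zy)y = (3.95 + 2.5×1.82)×1.82 = 15.47 m²; P = b + 2y√(1+z²) = 3.95 + 2×1.82×2.693 = 13.75 m.
Hydraulic radius R = A/P = 15.47/13.75 = 1.125 m.
Rearranging Manning's equation: n = (1/Q) A R^(2/3) S^(1/2) = (1/11.6) × 15.47 × 1.125^(2/3) × √0.00052 = 0.0329.

n = 0.0329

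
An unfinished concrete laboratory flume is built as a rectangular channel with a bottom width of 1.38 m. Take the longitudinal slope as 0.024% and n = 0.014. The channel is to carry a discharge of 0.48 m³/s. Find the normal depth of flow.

Manning's equation rearranged: A R^(2/3) = nQ / (1·√S) = 0.014 × 0.48 / (√0.00024) = 0.4338.
Trying y = 0.717 m: A R^(2/3) = 0.4929 — too large.
Trying y = 0.482 m: A R^(2/3) = 0.2872 — too small.
Trying y = 0.652 m: A R^(2/3) = 0.4342 — matches.

y_n = 0.652 m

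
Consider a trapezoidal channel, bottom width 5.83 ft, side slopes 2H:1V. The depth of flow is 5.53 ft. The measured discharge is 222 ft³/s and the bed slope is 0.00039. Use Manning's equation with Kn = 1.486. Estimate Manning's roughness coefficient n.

n = 0.026

With bottom width b = 5.83 ft and side slope z = 2: A = (b + zy)y = (5.83 + 2×5.53)×5.53 = 93.4 ft²; P = b + 2y√(1+z²) = 5.83 + 2×5.53×2.236 = 30.56 ft.
Hydraulic radius R = A/P = 93.4/30.56 = 3.056 ft.
Rearranging Manning's equation: n = (1.486/Q) A R^(2/3) S^(1/2) = (1.486/222) × 93.4 × 3.056^(2/3) × √0.00039 = 0.026.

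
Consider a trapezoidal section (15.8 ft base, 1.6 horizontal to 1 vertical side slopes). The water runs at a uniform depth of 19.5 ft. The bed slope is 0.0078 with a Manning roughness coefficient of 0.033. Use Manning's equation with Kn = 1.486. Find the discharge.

With bottom width b = 15.8 ft and side slope z = 1.6: A = (b + zy)y = (15.8 + 1.6×19.5)×19.5 = 916.5 ft²; P = b + 2y√(1+z²) = 15.8 + 2×19.5×1.887 = 89.39 ft.
Hydraulic radius R = A/P = 916.5/89.39 = 10.25 ft.
Manning's equation: Q = (1.486/n) A R^(2/3) S^(1/2) = (1.486/0.033) × 916.5 × 10.25^(2/3) × 0.0078^(1/2) = 17200 ft³/s.

Q = 17200 ft³/s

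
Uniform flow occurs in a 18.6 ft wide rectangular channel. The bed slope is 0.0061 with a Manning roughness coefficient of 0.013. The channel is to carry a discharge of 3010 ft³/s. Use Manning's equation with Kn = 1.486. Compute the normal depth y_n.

y_n = 7.15 ft

Manning's equation rearranged: A R^(2/3) = nQ / (1.486·√S) = 0.013 × 3010 / (1.486 × √0.0061) = 337.2.
Try y = 8.66 ft: A R^(2/3) = 438 — over.
Try y = 6.2 ft: A R^(2/3) = 276.9 — short.
Try y = 7.15 ft: A R^(2/3) = 337.5 — ≈ 337.2.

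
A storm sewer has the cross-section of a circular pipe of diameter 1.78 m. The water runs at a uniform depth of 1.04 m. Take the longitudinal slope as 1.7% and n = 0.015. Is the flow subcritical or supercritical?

For a circular section of diameter D = 1.78 m at depth y = 1.04 m, the central angle is θ = 2 arccos(1 − 2y/D) = 3.48 rad. Then A = (D²/8)(θ − sin θ) = 1.51 m² and P = Dθ/2 = 3.097 m.
Hydraulic radius R = A/P = 1.51/3.097 = 0.4875 m.
V = (1/n) R^(2/3) √S = (1/0.015) × 0.4875^(2/3) × √0.017 = 5.384 m/s. Hydraulic depth D_h = A/T = 1.51/1.755 = 0.8606 m.
Froude number Fr = V/√(g·D_h) = 5.384/√(9.81×0.8606) = 1.85, which is greater than 1, so the flow is supercritical.

supercritical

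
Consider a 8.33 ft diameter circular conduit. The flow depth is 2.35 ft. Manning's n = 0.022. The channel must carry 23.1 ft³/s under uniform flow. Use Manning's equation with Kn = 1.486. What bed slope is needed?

For a circular section of diameter D = 8.33 ft at depth y = 2.35 ft, the central angle is θ = 2 arccos(1 − 2y/D) = 2.24 rad. Then A = (D²/8)(θ − sin θ) = 12.62 ft² and P = Dθ/2 = 9.329 ft.
Hydraulic radius R = A/P = 12.62/9.329 = 1.353 ft.
From Manning's equation, S = [nQ / (1.486 A R^(2/3))]² = [0.022 × 23.1 / (1.486 × 12.62 × 1.353^(2/3))]² = 0.00049.

S = 0.00049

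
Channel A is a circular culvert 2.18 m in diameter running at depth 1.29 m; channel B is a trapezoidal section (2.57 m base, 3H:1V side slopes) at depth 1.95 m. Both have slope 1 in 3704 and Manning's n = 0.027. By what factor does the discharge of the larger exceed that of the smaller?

Channel A: For a circular section of diameter D = 2.18 m at depth y = 1.29 m, the central angle is θ = 2 arccos(1 − 2y/D) = 3.511 rad. Then A = (D²/8)(θ − sin θ) = 2.3 m² and P = Dθ/2 = 3.827 m. Hydraulic radius R = A/P = 2.3/3.827 = 0.601 m. Q_A = (1/0.027)·2.3·0.601^(2/3)·√0.00027 = 0.9967 m³/s.
Channel B: With bottom width b = 2.57 m and side slope z = 3: A = (b + zy)y = (2.57 + 3×1.95)×1.95 = 16.42 m²; P = b + 2y√(1+z²) = 2.57 + 2×1.95×3.162 = 14.9 m. Hydraulic radius R = A/P = 16.42/14.9 = 1.102 m. Q_B = (1/0.027)·16.42·1.102^(2/3)·√0.00027 = 10.66 m³/s.
The larger discharge is 10.66 m³/s and the smaller is 0.9967 m³/s; the ratio is 10.7.

10.7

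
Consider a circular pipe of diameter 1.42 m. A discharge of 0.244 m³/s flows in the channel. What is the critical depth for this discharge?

At critical depth, Q² T / (g A³) = 1, i.e. A³/T = Q²/g = 0.244²/9.81 = 0.006069.
Try y = 0.218 m: A³/T = 0.003571 — too small.
Try y = 0.271 m: A³/T = 0.008398 — too large.
Try y = 0.249 m: A³/T = 0.006024 — close enough.

y_c = 0.249 m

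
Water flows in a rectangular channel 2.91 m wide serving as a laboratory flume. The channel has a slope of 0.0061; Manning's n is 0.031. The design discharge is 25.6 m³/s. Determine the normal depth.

y_n = 3.44 m

Manning's equation rearranged: A R^(2/3) = nQ / (1·√S) = 0.031 × 25.6 / (√0.0061) = 10.16.
Try y = 3.8 m: A R^(2/3) = 11.44 — high.
Try y = 3.44 m: A R^(2/3) = 10.16 — close enough.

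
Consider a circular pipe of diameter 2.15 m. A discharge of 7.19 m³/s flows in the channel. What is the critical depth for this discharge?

At critical depth, Q² T / (g A³) = 1, i.e. A³/T = Q²/g = 7.19²/9.81 = 5.27.
Try y = 0.885 m: A³/T = 1.322 — short.
Try y = 1.47 m: A³/T = 9.254 — over.
Try y = 1.27 m: A³/T = 5.26 — close enough.

y_c = 1.27 m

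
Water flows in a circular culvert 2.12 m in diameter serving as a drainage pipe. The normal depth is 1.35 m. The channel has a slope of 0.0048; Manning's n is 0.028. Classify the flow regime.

For a circular section of diameter D = 2.12 m at depth y = 1.35 m, the central angle is θ = 2 arccos(1 − 2y/D) = 3.696 rad. Then A = (D²/8)(θ − sin θ) = 2.372 m² and P = Dθ/2 = 3.918 m.
Hydraulic radius R = A/P = 2.372/3.918 = 0.6055 m.
V = (1/n) R^(2/3) √S = (1/0.028) × 0.6055^(2/3) × √0.0048 = 1.771 m/s. Hydraulic depth D_h = A/T = 2.372/2.039 = 1.163 m.
Froude number Fr = V/√(g·D_h) = 1.771/√(9.81×1.163) = 0.524, which is less than 1, so the flow is subcritical.

subcritical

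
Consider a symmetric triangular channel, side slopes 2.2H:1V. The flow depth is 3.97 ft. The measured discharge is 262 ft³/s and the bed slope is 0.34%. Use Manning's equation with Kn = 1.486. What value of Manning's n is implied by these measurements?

For a triangular section with side slope z = 2.2: A = zy² = 2.2×3.97² = 34.67 ft²; P = 2y√(1+z²) = 2×3.97×2.417 = 19.19 ft.
Hydraulic radius R = A/P = 34.67/19.19 = 1.807 ft.
Rearranging Manning's equation: n = (1.486/Q) A R^(2/3) S^(1/2) = (1.486/262) × 34.67 × 1.807^(2/3) × √0.0034 = 0.017.

n = 0.017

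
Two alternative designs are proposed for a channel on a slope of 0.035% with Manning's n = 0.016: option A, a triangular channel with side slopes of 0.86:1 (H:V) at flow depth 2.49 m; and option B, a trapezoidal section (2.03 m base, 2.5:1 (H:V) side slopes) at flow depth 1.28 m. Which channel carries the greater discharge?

channel B

Channel A: For a triangular section with side slope z = 0.86: A = zy² = 0.86×2.49² = 5.332 m²; P = 2y√(1+z²) = 2×2.49×1.319 = 6.568 m. Hydraulic radius R = A/P = 5.332/6.568 = 0.8118 m. Q_A = (1/0.016)·5.332·0.8118^(2/3)·√0.00035 = 5.426 m³/s.
Channel B: With bottom width b = 2.03 m and side slope z = 2.5: A = (b + zy)y = (2.03 + 2.5×1.28)×1.28 = 6.694 m²; P = b + 2y√(1+z²) = 2.03 + 2×1.28×2.693 = 8.923 m. Hydraulic radius R = A/P = 6.694/8.923 = 0.7502 m. Q_B = (1/0.016)·6.694·0.7502^(2/3)·√0.00035 = 6.463 m³/s.
Q_A = 5.426 m³/s vs Q_B = 6.463 m³/s, so channel B carries more.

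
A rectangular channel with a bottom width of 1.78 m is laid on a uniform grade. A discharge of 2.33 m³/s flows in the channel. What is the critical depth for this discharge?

For a rectangular channel, critical depth y_c = (q²/g)^(1/3) where q = Q/b = 2.33/1.78 = 1.309 m²/s.
So y_c = (1.309²/9.81)^(1/3) = 0.559 m.

y_c = 0.559 m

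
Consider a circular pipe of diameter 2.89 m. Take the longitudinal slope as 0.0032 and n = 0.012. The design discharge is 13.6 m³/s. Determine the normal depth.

y_n = 1.52 m

Manning's equation rearranged: A R^(2/3) = nQ / (1·√S) = 0.012 × 13.6 / (√0.0032) = 2.885.
At y = 1.31 m: A R^(2/3) = 2.228 — low.
At y = 1.92 m: A R^(2/3) = 4.12 — high.
At y = 1.52 m: A R^(2/3) = 2.875 — matches.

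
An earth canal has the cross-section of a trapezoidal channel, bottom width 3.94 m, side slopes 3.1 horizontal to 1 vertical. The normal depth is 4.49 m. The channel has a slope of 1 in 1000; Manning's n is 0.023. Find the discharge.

Q = 199 m³/s

With bottom width b = 3.94 m and side slope z = 3.1: A = (b + zy)y = (3.94 + 3.1×4.49)×4.49 = 80.19 m²; P = b + 2y√(1+z²) = 3.94 + 2×4.49×3.257 = 33.19 m.
Hydraulic radius R = A/P = 80.19/33.19 = 2.416 m.
Manning's equation: Q = (1/n) A R^(2/3) S^(1/2) = (1/0.023) × 80.19 × 2.416^(2/3) × 0.001^(1/2) = 199 m³/s.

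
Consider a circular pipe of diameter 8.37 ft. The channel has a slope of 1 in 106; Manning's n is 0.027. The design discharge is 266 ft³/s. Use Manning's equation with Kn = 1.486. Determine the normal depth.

Manning's equation rearranged: A R^(2/3) = nQ / (1.486·√S) = 0.027 × 266 / (1.486 × √0.009434) = 49.76.
Trying y = 3.96 ft: A R^(2/3) = 40.93 — too small.
Trying y = 4.99 ft: A R^(2/3) = 59.89 — too large.
Trying y = 4.44 ft: A R^(2/3) = 49.7 — ≈ 49.76.

y_n = 4.44 ft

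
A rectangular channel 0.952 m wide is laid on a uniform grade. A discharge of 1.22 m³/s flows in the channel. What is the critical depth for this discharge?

y_c = 0.551 m

For a rectangular channel, critical depth y_c = (q²/g)^(1/3) where q = Q/b = 1.22/0.952 = 1.282 m²/s.
So y_c = (1.282²/9.81)^(1/3) = 0.551 m.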